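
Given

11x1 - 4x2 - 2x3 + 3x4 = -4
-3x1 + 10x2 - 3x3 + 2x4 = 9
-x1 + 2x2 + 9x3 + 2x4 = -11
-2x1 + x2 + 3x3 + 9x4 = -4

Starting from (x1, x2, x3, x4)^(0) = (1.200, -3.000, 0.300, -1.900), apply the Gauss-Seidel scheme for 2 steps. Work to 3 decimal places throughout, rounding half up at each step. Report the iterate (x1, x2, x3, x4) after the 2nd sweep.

(-0.066, 0.613, -1.281, -0.100)

Iteration 1:
  x1 = (-4 - (-4)·-3.000 - (-2)·0.300 - (3)·-1.900) / (11) = -0.882
  x2 = (9 - (-3)·-0.882 - (-3)·0.300 - (2)·-1.900) / (10) = 1.105
  x3 = (-11 - (-1)·-0.882 - (2)·1.105 - (2)·-1.900) / (9) = -1.144
  x4 = (-4 - (-2)·-0.882 - (1)·1.105 - (3)·-1.144) / (9) = -0.382
Iteration 2:
  x1 = (-4 - (-4)·1.105 - (-2)·-1.144 - (3)·-0.382) / (11) = -0.066
  x2 = (9 - (-3)·-0.066 - (-3)·-1.144 - (2)·-0.382) / (10) = 0.613
  x3 = (-11 - (-1)·-0.066 - (2)·0.613 - (2)·-0.382) / (9) = -1.281
  x4 = (-4 - (-2)·-0.066 - (1)·0.613 - (3)·-1.281) / (9) = -0.100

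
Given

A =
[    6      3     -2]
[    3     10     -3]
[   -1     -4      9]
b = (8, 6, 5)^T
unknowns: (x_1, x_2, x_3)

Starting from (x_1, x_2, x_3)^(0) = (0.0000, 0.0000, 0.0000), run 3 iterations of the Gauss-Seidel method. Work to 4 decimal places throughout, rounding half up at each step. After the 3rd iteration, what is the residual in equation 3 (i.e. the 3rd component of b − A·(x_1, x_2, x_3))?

-0.0003

Iteration 1:
  x_1 = (8 - (3)·0.0000 - (-2)·0.0000) / (6) = 1.3333
  x_2 = (6 - (3)·1.3333 - (-3)·0.0000) / (10) = 0.2000
  x_3 = (5 - (-1)·1.3333 - (-4)·0.2000) / (9) = 0.7926
Iteration 2:
  x_1 = (8 - (3)·0.2000 - (-2)·0.7926) / (6) = 1.4975
  x_2 = (6 - (3)·1.4975 - (-3)·0.7926) / (10) = 0.3885
  x_3 = (5 - (-1)·1.4975 - (-4)·0.3885) / (9) = 0.8946
Iteration 3:
  x_1 = (8 - (3)·0.3885 - (-2)·0.8946) / (6) = 1.4373
  x_2 = (6 - (3)·1.4373 - (-3)·0.8946) / (10) = 0.4372
  x_3 = (5 - (-1)·1.4373 - (-4)·0.4372) / (9) = 0.9096
Residual b − A·x = (-0.1162, 0.0449, -0.0003)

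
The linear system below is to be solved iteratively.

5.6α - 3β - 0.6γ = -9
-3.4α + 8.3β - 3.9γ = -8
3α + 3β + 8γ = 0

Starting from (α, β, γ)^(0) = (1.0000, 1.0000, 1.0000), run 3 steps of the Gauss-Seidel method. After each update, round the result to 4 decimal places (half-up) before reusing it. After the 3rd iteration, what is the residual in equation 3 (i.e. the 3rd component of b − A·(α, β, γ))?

Iteration 1:
  α = (-9 - (-3)·1.0000 - (-0.6)·1.0000) / (5.6) = -0.9643
  β = (-8 - (-3.4)·-0.9643 - (-3.9)·1.0000) / (8.3) = -0.8890
  γ = (0 - (3)·-0.9643 - (3)·-0.8890) / (8) = 0.6950
Iteration 2:
  α = (-9 - (-3)·-0.8890 - (-0.6)·0.6950) / (5.6) = -2.0089
  β = (-8 - (-3.4)·-2.0089 - (-3.9)·0.6950) / (8.3) = -1.4602
  γ = (0 - (3)·-2.0089 - (3)·-1.4602) / (8) = 1.3009
Iteration 3:
  α = (-9 - (-3)·-1.4602 - (-0.6)·1.3009) / (5.6) = -2.2500
  β = (-8 - (-3.4)·-2.2500 - (-3.9)·1.3009) / (8.3) = -1.2743
  γ = (0 - (3)·-2.2500 - (3)·-1.2743) / (8) = 1.3216
Residual b − A·x = (0.5701, 0.0809, 0.0001)

0.0001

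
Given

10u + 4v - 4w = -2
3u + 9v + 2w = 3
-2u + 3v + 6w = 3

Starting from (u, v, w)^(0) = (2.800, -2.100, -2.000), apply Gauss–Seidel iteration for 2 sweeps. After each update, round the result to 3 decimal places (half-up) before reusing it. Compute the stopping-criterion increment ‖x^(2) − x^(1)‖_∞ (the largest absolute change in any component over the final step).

0.360

Iteration 1:
  u = (-2 - (4)·-2.100 - (-4)·-2.000) / (10) = -0.160
  v = (3 - (3)·-0.160 - (2)·-2.000) / (9) = 0.831
  w = (3 - (-2)·-0.160 - (3)·0.831) / (6) = 0.031
Iteration 2:
  u = (-2 - (4)·0.831 - (-4)·0.031) / (10) = -0.520
  v = (3 - (3)·-0.520 - (2)·0.031) / (9) = 0.500
  w = (3 - (-2)·-0.520 - (3)·0.500) / (6) = 0.077
Change: (-0.360, -0.331, 0.046) → max |·| = 0.360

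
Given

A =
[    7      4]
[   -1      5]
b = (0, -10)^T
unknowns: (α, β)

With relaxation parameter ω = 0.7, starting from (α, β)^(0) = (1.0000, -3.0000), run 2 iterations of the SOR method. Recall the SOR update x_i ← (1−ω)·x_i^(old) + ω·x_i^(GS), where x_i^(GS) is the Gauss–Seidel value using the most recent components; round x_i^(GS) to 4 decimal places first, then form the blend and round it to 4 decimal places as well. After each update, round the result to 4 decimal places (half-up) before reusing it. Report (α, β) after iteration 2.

(1.2860, -1.8470)

Iteration 1:
  α: GS value = (0 - (4)·-3.0000) / (7) = 1.7143;  α ← (1−ω)·1.0000 + ω·1.7143 = 1.5000
  β: GS value = (-10 - (-1)·1.5000) / (5) = -1.7000;  β ← (1−ω)·-3.0000 + ω·-1.7000 = -2.0900
Iteration 2:
  α: GS value = (0 - (4)·-2.0900) / (7) = 1.1943;  α ← (1−ω)·1.5000 + ω·1.1943 = 1.2860
  β: GS value = (-10 - (-1)·1.2860) / (5) = -1.7428;  β ← (1−ω)·-2.0900 + ω·-1.7428 = -1.8470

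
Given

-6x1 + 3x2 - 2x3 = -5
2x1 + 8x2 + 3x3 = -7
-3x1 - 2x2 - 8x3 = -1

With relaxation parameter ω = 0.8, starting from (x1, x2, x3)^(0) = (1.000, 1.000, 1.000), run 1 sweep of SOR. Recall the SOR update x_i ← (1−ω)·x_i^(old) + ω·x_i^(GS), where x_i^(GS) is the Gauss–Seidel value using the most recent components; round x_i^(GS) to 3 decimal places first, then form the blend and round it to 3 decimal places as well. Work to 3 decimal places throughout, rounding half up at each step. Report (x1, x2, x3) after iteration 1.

(1.000, -1.000, 0.200)

Iteration 1:
  x1: GS value = (-5 - (3)·1.000 - (-2)·1.000) / (-6) = 1.000;  x1 ← (1−ω)·1.000 + ω·1.000 = 1.000
  x2: GS value = (-7 - (2)·1.000 - (3)·1.000) / (8) = -1.500;  x2 ← (1−ω)·1.000 + ω·-1.500 = -1.000
  x3: GS value = (-1 - (-3)·1.000 - (-2)·-1.000) / (-8) = 0.000;  x3 ← (1−ω)·1.000 + ω·0.000 = 0.200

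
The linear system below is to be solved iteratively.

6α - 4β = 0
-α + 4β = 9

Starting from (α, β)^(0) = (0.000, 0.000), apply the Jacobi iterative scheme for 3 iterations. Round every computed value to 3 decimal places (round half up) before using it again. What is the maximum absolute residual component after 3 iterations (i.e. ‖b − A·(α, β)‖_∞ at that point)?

Iteration 1:
  α = (0 - (-4)·0.000) / (6) = 0.000
  β = (9 - (-1)·0.000) / (4) = 2.250
Iteration 2:
  α = (0 - (-4)·2.250) / (6) = 1.500
  β = (9 - (-1)·0.000) / (4) = 2.250
Iteration 3:
  α = (0 - (-4)·2.250) / (6) = 1.500
  β = (9 - (-1)·1.500) / (4) = 2.625
Residual b − A·x = (1.500, 0.000); ∞-norm = 1.500

1.500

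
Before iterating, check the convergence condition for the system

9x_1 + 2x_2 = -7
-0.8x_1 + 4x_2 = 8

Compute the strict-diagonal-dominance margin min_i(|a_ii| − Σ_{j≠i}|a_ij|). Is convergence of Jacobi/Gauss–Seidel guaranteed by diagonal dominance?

row 1: |9| − (2) = 7
row 2: |4| − (0.8) = 3.2
minimum over rows = 3.2 → strictly diagonally dominant (convergence guaranteed)

3.2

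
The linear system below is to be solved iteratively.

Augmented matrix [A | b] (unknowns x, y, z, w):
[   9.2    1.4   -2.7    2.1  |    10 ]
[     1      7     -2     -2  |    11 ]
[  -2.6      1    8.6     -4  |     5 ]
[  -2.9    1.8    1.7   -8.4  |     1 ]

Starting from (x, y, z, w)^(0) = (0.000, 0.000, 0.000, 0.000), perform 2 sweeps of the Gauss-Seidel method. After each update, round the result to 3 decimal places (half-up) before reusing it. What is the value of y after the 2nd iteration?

Iteration 1:
  x = (10 - (1.4)·0.000 - (-2.7)·0.000 - (2.1)·0.000) / (9.2) = 1.087
  y = (11 - (1)·1.087 - (-2)·0.000 - (-2)·0.000) / (7) = 1.416
  z = (5 - (-2.6)·1.087 - (1)·1.416 - (-4)·0.000) / (8.6) = 0.745
  w = (1 - (-2.9)·1.087 - (1.8)·1.416 - (1.7)·0.745) / (-8.4) = -0.040
Iteration 2:
  x = (10 - (1.4)·1.416 - (-2.7)·0.745 - (2.1)·-0.040) / (9.2) = 1.099
  y = (11 - (1)·1.099 - (-2)·0.745 - (-2)·-0.040) / (7) = 1.616
  z = (5 - (-2.6)·1.099 - (1)·1.616 - (-4)·-0.040) / (8.6) = 0.707
  w = (1 - (-2.9)·1.099 - (1.8)·1.616 - (1.7)·0.707) / (-8.4) = -0.009

1.616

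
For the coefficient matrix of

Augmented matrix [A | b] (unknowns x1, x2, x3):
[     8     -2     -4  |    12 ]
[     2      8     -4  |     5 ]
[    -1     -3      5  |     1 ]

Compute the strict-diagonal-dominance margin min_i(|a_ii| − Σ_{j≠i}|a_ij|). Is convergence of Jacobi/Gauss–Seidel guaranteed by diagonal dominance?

row 1: |8| − (2+4) = 2
row 2: |8| − (2+4) = 2
row 3: |5| − (1+3) = 1
minimum over rows = 1 → strictly diagonally dominant (convergence guaranteed)

1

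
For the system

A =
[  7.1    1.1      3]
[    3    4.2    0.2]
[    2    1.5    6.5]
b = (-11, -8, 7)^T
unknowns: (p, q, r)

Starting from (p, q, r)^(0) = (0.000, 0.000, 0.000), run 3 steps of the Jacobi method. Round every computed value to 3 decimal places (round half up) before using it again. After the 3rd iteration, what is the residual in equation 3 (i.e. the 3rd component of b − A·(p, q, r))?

Iteration 1:
  p = (-11 - (1.1)·0.000 - (3)·0.000) / (7.1) = -1.549
  q = (-8 - (3)·0.000 - (0.2)·0.000) / (4.2) = -1.905
  r = (7 - (2)·0.000 - (1.5)·0.000) / (6.5) = 1.077
Iteration 2:
  p = (-11 - (1.1)·-1.905 - (3)·1.077) / (7.1) = -1.709
  q = (-8 - (3)·-1.549 - (0.2)·1.077) / (4.2) = -0.850
  r = (7 - (2)·-1.549 - (1.5)·-1.905) / (6.5) = 1.993
Iteration 3:
  p = (-11 - (1.1)·-0.850 - (3)·1.993) / (7.1) = -2.260
  q = (-8 - (3)·-1.709 - (0.2)·1.993) / (4.2) = -0.779
  r = (7 - (2)·-1.709 - (1.5)·-0.850) / (6.5) = 1.799
Residual b − A·x = (0.506, 1.692, 0.995)

0.995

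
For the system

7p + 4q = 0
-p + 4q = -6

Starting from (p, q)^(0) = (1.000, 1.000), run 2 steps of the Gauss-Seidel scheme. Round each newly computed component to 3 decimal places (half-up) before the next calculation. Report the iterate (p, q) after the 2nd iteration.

(0.939, -1.265)

Iteration 1:
  p = (0 - (4)·1.000) / (7) = -0.571
  q = (-6 - (-1)·-0.571) / (4) = -1.643
Iteration 2:
  p = (0 - (4)·-1.643) / (7) = 0.939
  q = (-6 - (-1)·0.939) / (4) = -1.265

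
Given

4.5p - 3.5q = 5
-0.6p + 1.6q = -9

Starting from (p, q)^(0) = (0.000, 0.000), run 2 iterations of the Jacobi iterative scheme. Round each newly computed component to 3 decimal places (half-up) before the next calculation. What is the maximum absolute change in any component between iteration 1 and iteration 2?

Iteration 1:
  p = (5 - (-3.5)·0.000) / (4.5) = 1.111
  q = (-9 - (-0.6)·0.000) / (1.6) = -5.625
Iteration 2:
  p = (5 - (-3.5)·-5.625) / (4.5) = -3.264
  q = (-9 - (-0.6)·1.111) / (1.6) = -5.208
Change: (-4.375, 0.417) → max |·| = 4.375

4.375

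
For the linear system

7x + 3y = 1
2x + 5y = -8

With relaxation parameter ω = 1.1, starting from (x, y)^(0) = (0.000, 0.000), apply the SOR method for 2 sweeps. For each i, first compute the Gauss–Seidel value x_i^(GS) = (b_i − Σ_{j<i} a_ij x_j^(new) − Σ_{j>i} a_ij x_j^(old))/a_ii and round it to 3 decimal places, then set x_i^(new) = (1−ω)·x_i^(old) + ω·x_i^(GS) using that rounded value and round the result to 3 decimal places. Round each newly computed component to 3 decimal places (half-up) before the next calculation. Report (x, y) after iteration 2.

(1.004, -2.019)

Iteration 1:
  x: GS value = (1 - (3)·0.000) / (7) = 0.143;  x ← (1−ω)·0.000 + ω·0.143 = 0.157
  y: GS value = (-8 - (2)·0.157) / (5) = -1.663;  y ← (1−ω)·0.000 + ω·-1.663 = -1.829
Iteration 2:
  x: GS value = (1 - (3)·-1.829) / (7) = 0.927;  x ← (1−ω)·0.157 + ω·0.927 = 1.004
  y: GS value = (-8 - (2)·1.004) / (5) = -2.002;  y ← (1−ω)·-1.829 + ω·-2.002 = -2.019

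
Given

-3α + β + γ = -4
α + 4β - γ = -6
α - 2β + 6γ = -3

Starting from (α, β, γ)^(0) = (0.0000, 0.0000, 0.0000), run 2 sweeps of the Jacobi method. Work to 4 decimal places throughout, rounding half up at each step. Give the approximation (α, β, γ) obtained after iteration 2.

(0.6667, -1.9583, -1.2222)

Iteration 1:
  α = (-4 - (1)·0.0000 - (1)·0.0000) / (-3) = 1.3333
  β = (-6 - (1)·0.0000 - (-1)·0.0000) / (4) = -1.5000
  γ = (-3 - (1)·0.0000 - (-2)·0.0000) / (6) = -0.5000
Iteration 2:
  α = (-4 - (1)·-1.5000 - (1)·-0.5000) / (-3) = 0.6667
  β = (-6 - (1)·1.3333 - (-1)·-0.5000) / (4) = -1.9583
  γ = (-3 - (1)·1.3333 - (-2)·-1.5000) / (6) = -1.2222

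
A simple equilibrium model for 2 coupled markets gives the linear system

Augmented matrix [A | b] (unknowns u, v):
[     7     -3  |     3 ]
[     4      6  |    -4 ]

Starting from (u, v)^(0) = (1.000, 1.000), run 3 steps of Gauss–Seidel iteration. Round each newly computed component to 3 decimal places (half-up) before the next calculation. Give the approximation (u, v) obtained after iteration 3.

(0.172, -0.781)

Iteration 1:
  u = (3 - (-3)·1.000) / (7) = 0.857
  v = (-4 - (4)·0.857) / (6) = -1.238
Iteration 2:
  u = (3 - (-3)·-1.238) / (7) = -0.102
  v = (-4 - (4)·-0.102) / (6) = -0.599
Iteration 3:
  u = (3 - (-3)·-0.599) / (7) = 0.172
  v = (-4 - (4)·0.172) / (6) = -0.781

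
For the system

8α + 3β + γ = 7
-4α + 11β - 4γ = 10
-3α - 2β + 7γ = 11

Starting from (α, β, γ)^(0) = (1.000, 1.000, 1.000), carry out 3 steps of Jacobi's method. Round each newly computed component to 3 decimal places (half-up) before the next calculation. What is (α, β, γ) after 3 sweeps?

(-0.104, 1.700, 2.097)

Iteration 1:
  α = (7 - (3)·1.000 - (1)·1.000) / (8) = 0.375
  β = (10 - (-4)·1.000 - (-4)·1.000) / (11) = 1.636
  γ = (11 - (-3)·1.000 - (-2)·1.000) / (7) = 2.286
Iteration 2:
  α = (7 - (3)·1.636 - (1)·2.286) / (8) = -0.024
  β = (10 - (-4)·0.375 - (-4)·2.286) / (11) = 1.877
  γ = (11 - (-3)·0.375 - (-2)·1.636) / (7) = 2.200
Iteration 3:
  α = (7 - (3)·1.877 - (1)·2.200) / (8) = -0.104
  β = (10 - (-4)·-0.024 - (-4)·2.200) / (11) = 1.700
  γ = (11 - (-3)·-0.024 - (-2)·1.877) / (7) = 2.097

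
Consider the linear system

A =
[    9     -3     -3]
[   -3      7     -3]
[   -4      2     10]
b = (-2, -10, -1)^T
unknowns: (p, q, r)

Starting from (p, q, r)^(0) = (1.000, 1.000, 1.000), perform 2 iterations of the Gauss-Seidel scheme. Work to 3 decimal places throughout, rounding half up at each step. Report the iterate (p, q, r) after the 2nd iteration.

(-0.412, -1.502, 0.036)

Iteration 1:
  p = (-2 - (-3)·1.000 - (-3)·1.000) / (9) = 0.444
  q = (-10 - (-3)·0.444 - (-3)·1.000) / (7) = -0.810
  r = (-1 - (-4)·0.444 - (2)·-0.810) / (10) = 0.240
Iteration 2:
  p = (-2 - (-3)·-0.810 - (-3)·0.240) / (9) = -0.412
  q = (-10 - (-3)·-0.412 - (-3)·0.240) / (7) = -1.502
  r = (-1 - (-4)·-0.412 - (2)·-1.502) / (10) = 0.036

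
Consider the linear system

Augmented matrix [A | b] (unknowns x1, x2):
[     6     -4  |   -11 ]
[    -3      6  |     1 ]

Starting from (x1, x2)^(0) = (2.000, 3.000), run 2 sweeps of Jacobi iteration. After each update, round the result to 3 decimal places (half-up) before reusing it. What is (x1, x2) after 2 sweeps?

(-1.055, 0.250)

Iteration 1:
  x1 = (-11 - (-4)·3.000) / (6) = 0.167
  x2 = (1 - (-3)·2.000) / (6) = 1.167
Iteration 2:
  x1 = (-11 - (-4)·1.167) / (6) = -1.055
  x2 = (1 - (-3)·0.167) / (6) = 0.250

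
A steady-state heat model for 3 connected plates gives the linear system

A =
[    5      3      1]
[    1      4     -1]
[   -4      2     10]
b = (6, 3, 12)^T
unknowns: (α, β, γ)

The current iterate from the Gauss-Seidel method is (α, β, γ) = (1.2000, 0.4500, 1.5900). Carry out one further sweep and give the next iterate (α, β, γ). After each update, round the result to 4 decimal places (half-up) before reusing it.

(0.6120, 0.9945, 1.2459)

One sweep:
  α = (6 - (3)·0.4500 - (1)·1.5900) / (5) = 0.6120
  β = (3 - (1)·0.6120 - (-1)·1.5900) / (4) = 0.9945
  γ = (12 - (-4)·0.6120 - (2)·0.9945) / (10) = 1.2459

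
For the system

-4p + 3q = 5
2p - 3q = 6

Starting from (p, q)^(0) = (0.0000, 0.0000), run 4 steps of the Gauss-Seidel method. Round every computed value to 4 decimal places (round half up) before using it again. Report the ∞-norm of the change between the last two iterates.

Iteration 1:
  p = (5 - (3)·0.0000) / (-4) = -1.2500
  q = (6 - (2)·-1.2500) / (-3) = -2.8333
Iteration 2:
  p = (5 - (3)·-2.8333) / (-4) = -3.3750
  q = (6 - (2)·-3.3750) / (-3) = -4.2500
Iteration 3:
  p = (5 - (3)·-4.2500) / (-4) = -4.4375
  q = (6 - (2)·-4.4375) / (-3) = -4.9583
Iteration 4:
  p = (5 - (3)·-4.9583) / (-4) = -4.9687
  q = (6 - (2)·-4.9687) / (-3) = -5.3125
Change: (-0.5312, -0.3542) → max |·| = 0.5312

0.5312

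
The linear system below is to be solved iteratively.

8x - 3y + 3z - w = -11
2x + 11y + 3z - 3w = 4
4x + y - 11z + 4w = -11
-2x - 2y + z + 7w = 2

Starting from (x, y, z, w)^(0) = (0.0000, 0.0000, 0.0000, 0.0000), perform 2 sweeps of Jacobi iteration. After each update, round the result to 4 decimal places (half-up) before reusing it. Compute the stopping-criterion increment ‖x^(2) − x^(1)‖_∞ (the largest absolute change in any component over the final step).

Iteration 1:
  x = (-11 - (-3)·0.0000 - (3)·0.0000 - (-1)·0.0000) / (8) = -1.3750
  y = (4 - (2)·0.0000 - (3)·0.0000 - (-3)·0.0000) / (11) = 0.3636
  z = (-11 - (4)·0.0000 - (1)·0.0000 - (4)·0.0000) / (-11) = 1.0000
  w = (2 - (-2)·0.0000 - (-2)·0.0000 - (1)·0.0000) / (7) = 0.2857
Iteration 2:
  x = (-11 - (-3)·0.3636 - (3)·1.0000 - (-1)·0.2857) / (8) = -1.5779
  y = (4 - (2)·-1.3750 - (3)·1.0000 - (-3)·0.2857) / (11) = 0.4188
  z = (-11 - (4)·-1.3750 - (1)·0.3636 - (4)·0.2857) / (-11) = 0.6369
  w = (2 - (-2)·-1.3750 - (-2)·0.3636 - (1)·1.0000) / (7) = -0.1461
Change: (-0.2029, 0.0552, -0.3631, -0.4318) → max |·| = 0.4318

0.4318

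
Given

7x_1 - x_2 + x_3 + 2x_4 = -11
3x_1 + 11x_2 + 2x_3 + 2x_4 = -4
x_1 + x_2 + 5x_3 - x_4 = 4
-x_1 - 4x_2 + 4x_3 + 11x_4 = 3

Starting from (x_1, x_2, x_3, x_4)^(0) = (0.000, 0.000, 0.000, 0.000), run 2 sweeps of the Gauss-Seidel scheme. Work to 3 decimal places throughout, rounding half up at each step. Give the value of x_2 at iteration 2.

Iteration 1:
  x_1 = (-11 - (-1)·0.000 - (1)·0.000 - (2)·0.000) / (7) = -1.571
  x_2 = (-4 - (3)·-1.571 - (2)·0.000 - (2)·0.000) / (11) = 0.065
  x_3 = (4 - (1)·-1.571 - (1)·0.065 - (-1)·0.000) / (5) = 1.101
  x_4 = (3 - (-1)·-1.571 - (-4)·0.065 - (4)·1.101) / (11) = -0.247
Iteration 2:
  x_1 = (-11 - (-1)·0.065 - (1)·1.101 - (2)·-0.247) / (7) = -1.649
  x_2 = (-4 - (3)·-1.649 - (2)·1.101 - (2)·-0.247) / (11) = -0.069
  x_3 = (4 - (1)·-1.649 - (1)·-0.069 - (-1)·-0.247) / (5) = 1.094
  x_4 = (3 - (-1)·-1.649 - (-4)·-0.069 - (4)·1.094) / (11) = -0.300

-0.069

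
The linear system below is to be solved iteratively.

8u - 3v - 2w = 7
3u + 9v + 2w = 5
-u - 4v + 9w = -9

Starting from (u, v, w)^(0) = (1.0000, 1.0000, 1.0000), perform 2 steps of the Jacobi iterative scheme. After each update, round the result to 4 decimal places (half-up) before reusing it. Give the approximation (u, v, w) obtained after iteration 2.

(0.7639, 0.1543, -0.8333)

Iteration 1:
  u = (7 - (-3)·1.0000 - (-2)·1.0000) / (8) = 1.5000
  v = (5 - (3)·1.0000 - (2)·1.0000) / (9) = 0.0000
  w = (-9 - (-1)·1.0000 - (-4)·1.0000) / (9) = -0.4444
Iteration 2:
  u = (7 - (-3)·0.0000 - (-2)·-0.4444) / (8) = 0.7639
  v = (5 - (3)·1.5000 - (2)·-0.4444) / (9) = 0.1543
  w = (-9 - (-1)·1.5000 - (-4)·0.0000) / (9) = -0.8333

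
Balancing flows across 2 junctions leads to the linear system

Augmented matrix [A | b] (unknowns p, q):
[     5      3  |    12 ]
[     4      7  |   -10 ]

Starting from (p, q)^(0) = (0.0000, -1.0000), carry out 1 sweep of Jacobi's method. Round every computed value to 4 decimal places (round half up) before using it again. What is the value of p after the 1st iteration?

Iteration 1:
  p = (12 - (3)·-1.0000) / (5) = 3.0000
  q = (-10 - (4)·0.0000) / (7) = -1.4286

3.0000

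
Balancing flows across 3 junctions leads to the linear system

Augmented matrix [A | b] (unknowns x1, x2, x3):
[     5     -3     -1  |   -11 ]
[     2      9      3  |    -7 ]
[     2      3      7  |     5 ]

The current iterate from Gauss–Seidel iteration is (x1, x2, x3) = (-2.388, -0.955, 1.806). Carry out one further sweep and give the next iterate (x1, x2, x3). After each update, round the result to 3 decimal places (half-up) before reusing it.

(-2.412, -0.844, 1.765)

One sweep:
  x1 = (-11 - (-3)·-0.955 - (-1)·1.806) / (5) = -2.412
  x2 = (-7 - (2)·-2.412 - (3)·1.806) / (9) = -0.844
  x3 = (5 - (2)·-2.412 - (3)·-0.844) / (7) = 1.765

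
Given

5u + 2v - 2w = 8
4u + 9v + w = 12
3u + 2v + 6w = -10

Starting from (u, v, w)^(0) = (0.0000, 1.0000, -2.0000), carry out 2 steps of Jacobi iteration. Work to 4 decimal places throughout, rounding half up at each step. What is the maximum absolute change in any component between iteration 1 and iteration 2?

Iteration 1:
  u = (8 - (2)·1.0000 - (-2)·-2.0000) / (5) = 0.4000
  v = (12 - (4)·0.0000 - (1)·-2.0000) / (9) = 1.5556
  w = (-10 - (3)·0.0000 - (2)·1.0000) / (6) = -2.0000
Iteration 2:
  u = (8 - (2)·1.5556 - (-2)·-2.0000) / (5) = 0.1778
  v = (12 - (4)·0.4000 - (1)·-2.0000) / (9) = 1.3778
  w = (-10 - (3)·0.4000 - (2)·1.5556) / (6) = -2.3852
Change: (-0.2222, -0.1778, -0.3852) → max |·| = 0.3852

0.3852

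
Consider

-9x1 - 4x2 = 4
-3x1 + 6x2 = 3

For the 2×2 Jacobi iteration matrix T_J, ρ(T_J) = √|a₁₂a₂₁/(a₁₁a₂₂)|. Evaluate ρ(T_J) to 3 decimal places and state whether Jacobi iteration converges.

0.471

a₁₂a₂₁/(a₁₁a₂₂) = (-4)·(-3) / ((-9)·(6)) = -0.222222
ρ = √|-0.222222| = √0.222222 = 0.471
ρ < 1, so Jacobi converges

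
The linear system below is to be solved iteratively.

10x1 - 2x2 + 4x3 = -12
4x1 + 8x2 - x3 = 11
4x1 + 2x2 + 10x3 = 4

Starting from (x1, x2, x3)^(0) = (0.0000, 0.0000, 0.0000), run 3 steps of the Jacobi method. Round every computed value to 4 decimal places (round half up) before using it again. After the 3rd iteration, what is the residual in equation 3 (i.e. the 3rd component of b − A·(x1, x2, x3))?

Iteration 1:
  x1 = (-12 - (-2)·0.0000 - (4)·0.0000) / (10) = -1.2000
  x2 = (11 - (4)·0.0000 - (-1)·0.0000) / (8) = 1.3750
  x3 = (4 - (4)·0.0000 - (2)·0.0000) / (10) = 0.4000
Iteration 2:
  x1 = (-12 - (-2)·1.3750 - (4)·0.4000) / (10) = -1.0850
  x2 = (11 - (4)·-1.2000 - (-1)·0.4000) / (8) = 2.0250
  x3 = (4 - (4)·-1.2000 - (2)·1.3750) / (10) = 0.6050
Iteration 3:
  x1 = (-12 - (-2)·2.0250 - (4)·0.6050) / (10) = -1.0370
  x2 = (11 - (4)·-1.0850 - (-1)·0.6050) / (8) = 1.9931
  x3 = (4 - (4)·-1.0850 - (2)·2.0250) / (10) = 0.4290
Residual b − A·x = (0.6402, -0.3678, -0.1282)

-0.1282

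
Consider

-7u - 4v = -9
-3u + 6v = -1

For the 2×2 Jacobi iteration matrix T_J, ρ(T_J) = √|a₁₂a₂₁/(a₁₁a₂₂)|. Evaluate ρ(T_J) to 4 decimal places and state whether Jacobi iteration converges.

0.5345

a₁₂a₂₁/(a₁₁a₂₂) = (-4)·(-3) / ((-7)·(6)) = -0.285714
ρ = √|-0.285714| = √0.285714 = 0.5345
ρ < 1, so Jacobi converges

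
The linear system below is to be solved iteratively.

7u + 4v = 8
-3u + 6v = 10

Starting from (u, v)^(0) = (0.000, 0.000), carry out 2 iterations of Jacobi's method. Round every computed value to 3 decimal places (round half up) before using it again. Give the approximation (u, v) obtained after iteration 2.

(0.190, 2.238)

Iteration 1:
  u = (8 - (4)·0.000) / (7) = 1.143
  v = (10 - (-3)·0.000) / (6) = 1.667
Iteration 2:
  u = (8 - (4)·1.667) / (7) = 0.190
  v = (10 - (-3)·1.143) / (6) = 2.238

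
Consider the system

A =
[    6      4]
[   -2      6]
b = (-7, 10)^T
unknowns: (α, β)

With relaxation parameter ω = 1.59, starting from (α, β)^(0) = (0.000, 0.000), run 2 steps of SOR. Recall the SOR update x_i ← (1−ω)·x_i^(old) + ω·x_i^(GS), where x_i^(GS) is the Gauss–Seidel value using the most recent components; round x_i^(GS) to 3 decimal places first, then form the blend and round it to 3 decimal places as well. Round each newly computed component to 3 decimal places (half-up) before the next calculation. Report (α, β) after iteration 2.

Iteration 1:
  α: GS value = (-7 - (4)·0.000) / (6) = -1.167;  α ← (1−ω)·0.000 + ω·-1.167 = -1.856
  β: GS value = (10 - (-2)·-1.856) / (6) = 1.048;  β ← (1−ω)·0.000 + ω·1.048 = 1.666
Iteration 2:
  α: GS value = (-7 - (4)·1.666) / (6) = -2.277;  α ← (1−ω)·-1.856 + ω·-2.277 = -2.525
  β: GS value = (10 - (-2)·-2.525) / (6) = 0.825;  β ← (1−ω)·1.666 + ω·0.825 = 0.329

(-2.525, 0.329)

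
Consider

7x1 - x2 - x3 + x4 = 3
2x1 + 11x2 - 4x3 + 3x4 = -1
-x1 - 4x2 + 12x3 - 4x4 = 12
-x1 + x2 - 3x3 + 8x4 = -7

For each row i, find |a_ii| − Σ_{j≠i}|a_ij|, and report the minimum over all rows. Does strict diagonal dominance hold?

row 1: |7| − (1+1+1) = 4
row 2: |11| − (2+4+3) = 2
row 3: |12| − (1+4+4) = 3
row 4: |8| − (1+1+3) = 3
minimum over rows = 2 → strictly diagonally dominant (convergence guaranteed)

2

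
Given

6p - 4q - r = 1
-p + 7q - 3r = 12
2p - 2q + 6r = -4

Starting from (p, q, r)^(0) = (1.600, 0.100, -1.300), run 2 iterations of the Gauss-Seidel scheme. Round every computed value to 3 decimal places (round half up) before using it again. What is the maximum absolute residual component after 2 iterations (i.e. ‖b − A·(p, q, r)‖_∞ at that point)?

2.133

Iteration 1:
  p = (1 - (-4)·0.100 - (-1)·-1.300) / (6) = 0.017
  q = (12 - (-1)·0.017 - (-3)·-1.300) / (7) = 1.160
  r = (-4 - (2)·0.017 - (-2)·1.160) / (6) = -0.286
Iteration 2:
  p = (1 - (-4)·1.160 - (-1)·-0.286) / (6) = 0.892
  q = (12 - (-1)·0.892 - (-3)·-0.286) / (7) = 1.719
  r = (-4 - (2)·0.892 - (-2)·1.719) / (6) = -0.391
Residual b − A·x = (2.133, -0.314, 0.000); ∞-norm = 2.133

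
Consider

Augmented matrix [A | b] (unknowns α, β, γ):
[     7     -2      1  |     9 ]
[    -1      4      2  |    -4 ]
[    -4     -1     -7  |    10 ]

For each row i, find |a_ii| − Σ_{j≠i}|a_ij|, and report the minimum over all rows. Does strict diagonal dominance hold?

1

row 1: |7| − (2+1) = 4
row 2: |4| − (1+2) = 1
row 3: |-7| − (4+1) = 2
minimum over rows = 1 → strictly diagonally dominant (convergence guaranteed)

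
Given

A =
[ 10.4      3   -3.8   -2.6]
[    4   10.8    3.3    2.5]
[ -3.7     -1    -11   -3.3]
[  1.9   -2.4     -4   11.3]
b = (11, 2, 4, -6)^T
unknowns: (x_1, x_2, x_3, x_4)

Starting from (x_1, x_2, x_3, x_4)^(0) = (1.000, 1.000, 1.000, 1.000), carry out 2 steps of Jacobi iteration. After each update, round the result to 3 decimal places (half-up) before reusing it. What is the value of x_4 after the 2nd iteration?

Iteration 1:
  x_1 = (11 - (3)·1.000 - (-3.8)·1.000 - (-2.6)·1.000) / (10.4) = 1.385
  x_2 = (2 - (4)·1.000 - (3.3)·1.000 - (2.5)·1.000) / (10.8) = -0.722
  x_3 = (4 - (-3.7)·1.000 - (-1)·1.000 - (-3.3)·1.000) / (-11) = -1.091
  x_4 = (-6 - (1.9)·1.000 - (-2.4)·1.000 - (-4)·1.000) / (11.3) = -0.133
Iteration 2:
  x_1 = (11 - (3)·-0.722 - (-3.8)·-1.091 - (-2.6)·-0.133) / (10.4) = 0.834
  x_2 = (2 - (4)·1.385 - (3.3)·-1.091 - (2.5)·-0.133) / (10.8) = 0.036
  x_3 = (4 - (-3.7)·1.385 - (-1)·-0.722 - (-3.3)·-0.133) / (-11) = -0.724
  x_4 = (-6 - (1.9)·1.385 - (-2.4)·-0.722 - (-4)·-1.091) / (11.3) = -1.303

-1.303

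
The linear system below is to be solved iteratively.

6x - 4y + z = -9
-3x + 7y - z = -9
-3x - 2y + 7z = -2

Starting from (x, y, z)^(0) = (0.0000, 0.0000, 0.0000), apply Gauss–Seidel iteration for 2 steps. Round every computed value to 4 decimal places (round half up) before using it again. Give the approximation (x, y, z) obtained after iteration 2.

(-2.5391, -2.5853, -2.1126)

Iteration 1:
  x = (-9 - (-4)·0.0000 - (1)·0.0000) / (6) = -1.5000
  y = (-9 - (-3)·-1.5000 - (-1)·0.0000) / (7) = -1.9286
  z = (-2 - (-3)·-1.5000 - (-2)·-1.9286) / (7) = -1.4796
Iteration 2:
  x = (-9 - (-4)·-1.9286 - (1)·-1.4796) / (6) = -2.5391
  y = (-9 - (-3)·-2.5391 - (-1)·-1.4796) / (7) = -2.5853
  z = (-2 - (-3)·-2.5391 - (-2)·-2.5853) / (7) = -2.1126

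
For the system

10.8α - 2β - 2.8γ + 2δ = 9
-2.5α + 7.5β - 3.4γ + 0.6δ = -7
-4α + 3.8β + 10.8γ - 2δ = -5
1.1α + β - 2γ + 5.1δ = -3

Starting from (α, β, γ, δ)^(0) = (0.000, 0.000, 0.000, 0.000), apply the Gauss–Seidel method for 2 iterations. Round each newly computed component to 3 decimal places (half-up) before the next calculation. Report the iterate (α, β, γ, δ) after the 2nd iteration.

Iteration 1:
  α = (9 - (-2)·0.000 - (-2.8)·0.000 - (2)·0.000) / (10.8) = 0.833
  β = (-7 - (-2.5)·0.833 - (-3.4)·0.000 - (0.6)·0.000) / (7.5) = -0.656
  γ = (-5 - (-4)·0.833 - (3.8)·-0.656 - (-2)·0.000) / (10.8) = 0.076
  δ = (-3 - (1.1)·0.833 - (1)·-0.656 - (-2)·0.076) / (5.1) = -0.609
Iteration 2:
  α = (9 - (-2)·-0.656 - (-2.8)·0.076 - (2)·-0.609) / (10.8) = 0.844
  β = (-7 - (-2.5)·0.844 - (-3.4)·0.076 - (0.6)·-0.609) / (7.5) = -0.569
  γ = (-5 - (-4)·0.844 - (3.8)·-0.569 - (-2)·-0.609) / (10.8) = -0.063
  δ = (-3 - (1.1)·0.844 - (1)·-0.569 - (-2)·-0.063) / (5.1) = -0.683

(0.844, -0.569, -0.063, -0.683)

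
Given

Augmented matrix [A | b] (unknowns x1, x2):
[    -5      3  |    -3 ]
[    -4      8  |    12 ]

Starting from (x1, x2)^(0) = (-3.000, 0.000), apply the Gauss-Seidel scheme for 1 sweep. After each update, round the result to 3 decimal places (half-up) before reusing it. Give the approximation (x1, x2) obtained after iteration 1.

Iteration 1:
  x1 = (-3 - (3)·0.000) / (-5) = 0.600
  x2 = (12 - (-4)·0.600) / (8) = 1.800

(0.600, 1.800)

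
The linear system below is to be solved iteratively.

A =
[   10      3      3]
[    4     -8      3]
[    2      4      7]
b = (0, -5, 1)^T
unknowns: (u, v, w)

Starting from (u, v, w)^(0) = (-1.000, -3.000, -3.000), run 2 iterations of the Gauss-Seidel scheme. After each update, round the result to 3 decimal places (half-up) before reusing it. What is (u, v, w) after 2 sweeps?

Iteration 1:
  u = (0 - (3)·-3.000 - (3)·-3.000) / (10) = 1.800
  v = (-5 - (4)·1.800 - (3)·-3.000) / (-8) = 0.400
  w = (1 - (2)·1.800 - (4)·0.400) / (7) = -0.600
Iteration 2:
  u = (0 - (3)·0.400 - (3)·-0.600) / (10) = 0.060
  v = (-5 - (4)·0.060 - (3)·-0.600) / (-8) = 0.430
  w = (1 - (2)·0.060 - (4)·0.430) / (7) = -0.120

(0.060, 0.430, -0.120)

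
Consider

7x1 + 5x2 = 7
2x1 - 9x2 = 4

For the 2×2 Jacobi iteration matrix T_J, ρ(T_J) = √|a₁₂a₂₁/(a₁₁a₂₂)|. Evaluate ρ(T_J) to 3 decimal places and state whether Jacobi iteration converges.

a₁₂a₂₁/(a₁₁a₂₂) = (5)·(2) / ((7)·(-9)) = -0.158730
ρ = √|-0.158730| = √0.158730 = 0.398
ρ < 1, so Jacobi converges

0.398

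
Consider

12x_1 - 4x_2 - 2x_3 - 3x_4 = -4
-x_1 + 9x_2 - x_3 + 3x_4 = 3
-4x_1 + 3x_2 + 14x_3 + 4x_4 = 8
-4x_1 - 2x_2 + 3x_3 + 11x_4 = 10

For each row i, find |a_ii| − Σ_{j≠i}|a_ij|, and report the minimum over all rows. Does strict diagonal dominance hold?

row 1: |12| − (4+2+3) = 3
row 2: |9| − (1+1+3) = 4
row 3: |14| − (4+3+4) = 3
row 4: |11| − (4+2+3) = 2
minimum over rows = 2 → strictly diagonally dominant (convergence guaranteed)

2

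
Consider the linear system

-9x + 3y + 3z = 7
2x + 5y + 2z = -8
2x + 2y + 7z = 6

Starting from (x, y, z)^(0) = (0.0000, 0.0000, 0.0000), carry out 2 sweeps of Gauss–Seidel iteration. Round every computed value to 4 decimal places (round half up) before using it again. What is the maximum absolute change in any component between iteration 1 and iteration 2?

Iteration 1:
  x = (7 - (3)·0.0000 - (3)·0.0000) / (-9) = -0.7778
  y = (-8 - (2)·-0.7778 - (2)·0.0000) / (5) = -1.2889
  z = (6 - (2)·-0.7778 - (2)·-1.2889) / (7) = 1.4476
Iteration 2:
  x = (7 - (3)·-1.2889 - (3)·1.4476) / (-9) = -0.7249
  y = (-8 - (2)·-0.7249 - (2)·1.4476) / (5) = -1.8891
  z = (6 - (2)·-0.7249 - (2)·-1.8891) / (7) = 1.6040
Change: (0.0529, -0.6002, 0.1564) → max |·| = 0.6002

0.6002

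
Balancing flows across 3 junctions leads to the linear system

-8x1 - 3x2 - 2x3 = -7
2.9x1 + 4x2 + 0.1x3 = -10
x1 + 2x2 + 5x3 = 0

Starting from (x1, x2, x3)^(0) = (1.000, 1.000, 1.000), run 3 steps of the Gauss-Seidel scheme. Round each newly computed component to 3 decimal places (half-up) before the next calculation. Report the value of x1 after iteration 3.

Iteration 1:
  x1 = (-7 - (-3)·1.000 - (-2)·1.000) / (-8) = 0.250
  x2 = (-10 - (2.9)·0.250 - (0.1)·1.000) / (4) = -2.706
  x3 = (0 - (1)·0.250 - (2)·-2.706) / (5) = 1.032
Iteration 2:
  x1 = (-7 - (-3)·-2.706 - (-2)·1.032) / (-8) = 1.632
  x2 = (-10 - (2.9)·1.632 - (0.1)·1.032) / (4) = -3.709
  x3 = (0 - (1)·1.632 - (2)·-3.709) / (5) = 1.157
Iteration 3:
  x1 = (-7 - (-3)·-3.709 - (-2)·1.157) / (-8) = 1.977
  x2 = (-10 - (2.9)·1.977 - (0.1)·1.157) / (4) = -3.962
  x3 = (0 - (1)·1.977 - (2)·-3.962) / (5) = 1.189

1.977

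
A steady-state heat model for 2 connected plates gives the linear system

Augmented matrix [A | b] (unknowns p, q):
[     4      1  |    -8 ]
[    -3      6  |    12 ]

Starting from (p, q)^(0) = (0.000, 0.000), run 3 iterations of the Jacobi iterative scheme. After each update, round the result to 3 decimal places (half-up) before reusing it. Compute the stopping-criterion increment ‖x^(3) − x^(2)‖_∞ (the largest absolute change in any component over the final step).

0.250

Iteration 1:
  p = (-8 - (1)·0.000) / (4) = -2.000
  q = (12 - (-3)·0.000) / (6) = 2.000
Iteration 2:
  p = (-8 - (1)·2.000) / (4) = -2.500
  q = (12 - (-3)·-2.000) / (6) = 1.000
Iteration 3:
  p = (-8 - (1)·1.000) / (4) = -2.250
  q = (12 - (-3)·-2.500) / (6) = 0.750
Change: (0.250, -0.250) → max |·| = 0.250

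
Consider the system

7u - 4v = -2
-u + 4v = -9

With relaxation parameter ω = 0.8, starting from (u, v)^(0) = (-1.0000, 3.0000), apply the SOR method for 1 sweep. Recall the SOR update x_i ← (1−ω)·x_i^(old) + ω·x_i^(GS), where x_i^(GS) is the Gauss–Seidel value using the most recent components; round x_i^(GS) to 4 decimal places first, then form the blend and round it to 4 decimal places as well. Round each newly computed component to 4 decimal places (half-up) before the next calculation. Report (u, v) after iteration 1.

Iteration 1:
  u: GS value = (-2 - (-4)·3.0000) / (7) = 1.4286;  u ← (1−ω)·-1.0000 + ω·1.4286 = 0.9429
  v: GS value = (-9 - (-1)·0.9429) / (4) = -2.0143;  v ← (1−ω)·3.0000 + ω·-2.0143 = -1.0114

(0.9429, -1.0114)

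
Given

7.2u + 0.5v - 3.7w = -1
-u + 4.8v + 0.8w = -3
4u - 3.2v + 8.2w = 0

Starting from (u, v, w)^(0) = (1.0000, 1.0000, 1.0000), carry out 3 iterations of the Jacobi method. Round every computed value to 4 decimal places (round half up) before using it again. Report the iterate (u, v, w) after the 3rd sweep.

(-0.2946, -0.5932, -0.1403)

Iteration 1:
  u = (-1 - (0.5)·1.0000 - (-3.7)·1.0000) / (7.2) = 0.3056
  v = (-3 - (-1)·1.0000 - (0.8)·1.0000) / (4.8) = -0.5833
  w = (0 - (4)·1.0000 - (-3.2)·1.0000) / (8.2) = -0.0976
Iteration 2:
  u = (-1 - (0.5)·-0.5833 - (-3.7)·-0.0976) / (7.2) = -0.1485
  v = (-3 - (-1)·0.3056 - (0.8)·-0.0976) / (4.8) = -0.5451
  w = (0 - (4)·0.3056 - (-3.2)·-0.5833) / (8.2) = -0.3767
Iteration 3:
  u = (-1 - (0.5)·-0.5451 - (-3.7)·-0.3767) / (7.2) = -0.2946
  v = (-3 - (-1)·-0.1485 - (0.8)·-0.3767) / (4.8) = -0.5932
  w = (0 - (4)·-0.1485 - (-3.2)·-0.5451) / (8.2) = -0.1403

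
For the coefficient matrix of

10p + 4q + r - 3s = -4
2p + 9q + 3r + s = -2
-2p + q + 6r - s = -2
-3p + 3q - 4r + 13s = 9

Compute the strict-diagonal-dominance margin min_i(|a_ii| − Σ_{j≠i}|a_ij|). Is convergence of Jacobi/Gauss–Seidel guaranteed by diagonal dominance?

2

row 1: |10| − (4+1+3) = 2
row 2: |9| − (2+3+1) = 3
row 3: |6| − (2+1+1) = 2
row 4: |13| − (3+3+4) = 3
minimum over rows = 2 → strictly diagonally dominant (convergence guaranteed)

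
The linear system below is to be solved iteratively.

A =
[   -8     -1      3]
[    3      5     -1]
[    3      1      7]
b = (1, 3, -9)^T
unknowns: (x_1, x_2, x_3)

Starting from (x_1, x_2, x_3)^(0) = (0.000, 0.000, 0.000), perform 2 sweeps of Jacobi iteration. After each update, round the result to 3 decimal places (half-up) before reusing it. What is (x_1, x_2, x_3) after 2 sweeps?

Iteration 1:
  x_1 = (1 - (-1)·0.000 - (3)·0.000) / (-8) = -0.125
  x_2 = (3 - (3)·0.000 - (-1)·0.000) / (5) = 0.600
  x_3 = (-9 - (3)·0.000 - (1)·0.000) / (7) = -1.286
Iteration 2:
  x_1 = (1 - (-1)·0.600 - (3)·-1.286) / (-8) = -0.682
  x_2 = (3 - (3)·-0.125 - (-1)·-1.286) / (5) = 0.418
  x_3 = (-9 - (3)·-0.125 - (1)·0.600) / (7) = -1.318

(-0.682, 0.418, -1.318)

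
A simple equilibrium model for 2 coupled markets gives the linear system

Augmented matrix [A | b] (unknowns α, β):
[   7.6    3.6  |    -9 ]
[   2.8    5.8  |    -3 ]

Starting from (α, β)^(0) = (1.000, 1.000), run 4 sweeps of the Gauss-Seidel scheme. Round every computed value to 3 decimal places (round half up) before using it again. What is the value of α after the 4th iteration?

Iteration 1:
  α = (-9 - (3.6)·1.000) / (7.6) = -1.658
  β = (-3 - (2.8)·-1.658) / (5.8) = 0.283
Iteration 2:
  α = (-9 - (3.6)·0.283) / (7.6) = -1.318
  β = (-3 - (2.8)·-1.318) / (5.8) = 0.119
Iteration 3:
  α = (-9 - (3.6)·0.119) / (7.6) = -1.241
  β = (-3 - (2.8)·-1.241) / (5.8) = 0.082
Iteration 4:
  α = (-9 - (3.6)·0.082) / (7.6) = -1.223
  β = (-3 - (2.8)·-1.223) / (5.8) = 0.073

-1.223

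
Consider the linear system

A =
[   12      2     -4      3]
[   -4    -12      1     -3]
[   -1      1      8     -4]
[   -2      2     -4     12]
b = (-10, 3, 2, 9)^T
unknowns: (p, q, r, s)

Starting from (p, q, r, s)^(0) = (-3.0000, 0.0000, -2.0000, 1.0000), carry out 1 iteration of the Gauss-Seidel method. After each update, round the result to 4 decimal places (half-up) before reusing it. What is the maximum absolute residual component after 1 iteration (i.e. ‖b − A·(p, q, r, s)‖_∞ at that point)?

11.3750

Iteration 1:
  p = (-10 - (2)·0.0000 - (-4)·-2.0000 - (3)·1.0000) / (12) = -1.7500
  q = (3 - (-4)·-1.7500 - (1)·-2.0000 - (-3)·1.0000) / (-12) = -0.0833
  r = (2 - (-1)·-1.7500 - (1)·-0.0833 - (-4)·1.0000) / (8) = 0.5417
  s = (9 - (-2)·-1.7500 - (2)·-0.0833 - (-4)·0.5417) / (12) = 0.6528
Residual b − A·x = (11.3750, -3.5829, -1.3891, -0.0002); ∞-norm = 11.3750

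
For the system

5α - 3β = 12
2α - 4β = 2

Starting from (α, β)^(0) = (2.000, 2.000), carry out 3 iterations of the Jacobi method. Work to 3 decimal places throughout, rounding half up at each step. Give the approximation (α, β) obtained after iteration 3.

Iteration 1:
  α = (12 - (-3)·2.000) / (5) = 3.600
  β = (2 - (2)·2.000) / (-4) = 0.500
Iteration 2:
  α = (12 - (-3)·0.500) / (5) = 2.700
  β = (2 - (2)·3.600) / (-4) = 1.300
Iteration 3:
  α = (12 - (-3)·1.300) / (5) = 3.180
  β = (2 - (2)·2.700) / (-4) = 0.850

(3.180, 0.850)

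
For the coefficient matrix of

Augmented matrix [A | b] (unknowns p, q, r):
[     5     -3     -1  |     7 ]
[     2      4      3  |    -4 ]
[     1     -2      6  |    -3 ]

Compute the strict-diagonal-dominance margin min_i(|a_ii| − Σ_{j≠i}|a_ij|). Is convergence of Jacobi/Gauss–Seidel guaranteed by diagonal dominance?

-1

row 1: |5| − (3+1) = 1
row 2: |4| − (2+3) = -1
row 3: |6| − (1+2) = 3
minimum over rows = -1 → not strictly diagonally dominant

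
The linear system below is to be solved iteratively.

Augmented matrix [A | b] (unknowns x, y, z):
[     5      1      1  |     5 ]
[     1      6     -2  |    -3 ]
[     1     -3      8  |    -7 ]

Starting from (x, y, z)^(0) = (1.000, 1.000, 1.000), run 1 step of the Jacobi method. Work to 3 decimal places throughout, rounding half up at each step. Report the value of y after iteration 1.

-0.333

Iteration 1:
  x = (5 - (1)·1.000 - (1)·1.000) / (5) = 0.600
  y = (-3 - (1)·1.000 - (-2)·1.000) / (6) = -0.333
  z = (-7 - (1)·1.000 - (-3)·1.000) / (8) = -0.625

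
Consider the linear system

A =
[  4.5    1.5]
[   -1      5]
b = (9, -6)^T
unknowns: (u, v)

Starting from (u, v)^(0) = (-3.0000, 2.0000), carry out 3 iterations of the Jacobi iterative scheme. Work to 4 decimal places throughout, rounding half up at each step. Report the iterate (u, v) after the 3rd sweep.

Iteration 1:
  u = (9 - (1.5)·2.0000) / (4.5) = 1.3333
  v = (-6 - (-1)·-3.0000) / (5) = -1.8000
Iteration 2:
  u = (9 - (1.5)·-1.8000) / (4.5) = 2.6000
  v = (-6 - (-1)·1.3333) / (5) = -0.9333
Iteration 3:
  u = (9 - (1.5)·-0.9333) / (4.5) = 2.3111
  v = (-6 - (-1)·2.6000) / (5) = -0.6800

(2.3111, -0.6800)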